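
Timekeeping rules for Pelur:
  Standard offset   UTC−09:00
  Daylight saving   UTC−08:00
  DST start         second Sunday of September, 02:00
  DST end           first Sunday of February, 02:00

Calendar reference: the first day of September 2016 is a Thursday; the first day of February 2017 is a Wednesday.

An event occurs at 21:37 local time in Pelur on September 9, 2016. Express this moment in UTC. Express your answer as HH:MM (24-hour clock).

1 September 2016 is a Thursday, so the first Sunday is September 4 and the second is September 11.
1 February 2017 is a Wednesday, so the first Sunday is February 5.
September 9, 2016 does not fall between 11 September 2016 and 5 February 2017, so daylight saving is not in effect and Pelur is at UTC−09:00.
21:37 local + 9h = 06:37 UTC (rolling into the next day, 10 September 2016).

06:37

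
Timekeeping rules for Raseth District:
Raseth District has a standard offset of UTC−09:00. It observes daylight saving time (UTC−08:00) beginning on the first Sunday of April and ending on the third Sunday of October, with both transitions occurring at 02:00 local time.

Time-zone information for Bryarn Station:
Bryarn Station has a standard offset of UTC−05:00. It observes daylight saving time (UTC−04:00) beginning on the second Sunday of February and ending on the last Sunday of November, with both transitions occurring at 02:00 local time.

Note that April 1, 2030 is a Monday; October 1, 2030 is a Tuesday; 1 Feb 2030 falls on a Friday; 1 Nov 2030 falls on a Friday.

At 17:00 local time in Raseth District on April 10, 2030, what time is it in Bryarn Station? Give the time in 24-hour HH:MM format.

1 April 2030 is a Monday, so the first Sunday is April 7.
1 October 2030 is a Tuesday, so the first Sunday is October 6 and the third is October 20.
April 10, 2030 lies within the daylight-saving period (7 April – 20 October), so Raseth District is on daylight time, UTC−08:00.
17:00 Raseth District + 8h = 01:00 UTC (rolling into the next day, 11 April 2030).
1 February 2030 is a Friday, so the first Sunday is February 3 and the second is February 10.
1 November 2030 is a Friday, so Sundays fall on 3, 10, 17, 24; the last is November 24.
At the standard offset (UTC−05:00), 01:00 UTC − 5h = 20:00 Bryarn Station standard time (rolling into the previous day, 10 April 2030).
The standard-time date in Bryarn Station, April 10, 2030, falls between 10 February and 24 November, so daylight saving is in effect and Bryarn Station is at UTC−04:00.
01:00 UTC − 4h = 21:00 Bryarn Station (rolling into the previous day, 10 April 2030).

21:00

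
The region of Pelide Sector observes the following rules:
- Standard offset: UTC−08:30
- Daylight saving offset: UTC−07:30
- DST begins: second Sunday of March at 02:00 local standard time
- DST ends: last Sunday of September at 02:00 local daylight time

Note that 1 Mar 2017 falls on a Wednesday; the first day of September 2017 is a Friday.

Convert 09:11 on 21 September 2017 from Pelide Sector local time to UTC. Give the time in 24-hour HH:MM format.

1 March 2017 is a Wednesday, so the first Sunday is March 5 and the second is March 12.
1 September 2017 is a Friday, so Sundays fall on 3, 10, 17, 24; the last is September 24.
Daylight saving runs 12 March – 24 September; 21 September 2017 is inside that window, so Pelide Sector is at UTC−07:30.
09:11 local + 7h30m = 16:41 UTC.

16:41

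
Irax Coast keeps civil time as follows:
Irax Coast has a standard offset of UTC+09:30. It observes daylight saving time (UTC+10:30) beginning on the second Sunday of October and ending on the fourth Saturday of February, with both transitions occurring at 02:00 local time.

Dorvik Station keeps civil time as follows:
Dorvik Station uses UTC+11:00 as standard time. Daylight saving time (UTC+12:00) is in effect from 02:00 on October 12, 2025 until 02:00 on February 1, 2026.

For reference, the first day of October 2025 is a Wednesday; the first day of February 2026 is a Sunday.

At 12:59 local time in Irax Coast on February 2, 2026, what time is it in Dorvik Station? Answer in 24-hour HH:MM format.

1 October 2025 is a Wednesday, so the first Sunday is October 5 and the second is October 12.
1 February 2026 is a Sunday, so the first Saturday is February 7 and the fourth is February 28.
February 2, 2026 falls between 12 October 2025 and 28 February 2026, so daylight saving is in effect and Irax Coast is at UTC+10:30.
12:59 Irax Coast − 10h30m = 02:29 UTC.
At the standard offset (UTC+11:00), 02:29 UTC + 11h = 13:29 Dorvik Station standard time.
Daylight saving runs 12 October 2025 – 1 February 2026; the standard-time date in Dorvik Station, February 2, 2026, is outside that window, so Dorvik Station is on standard time at UTC+11:00.
02:29 UTC + 11h = 13:29 Dorvik Station.

13:29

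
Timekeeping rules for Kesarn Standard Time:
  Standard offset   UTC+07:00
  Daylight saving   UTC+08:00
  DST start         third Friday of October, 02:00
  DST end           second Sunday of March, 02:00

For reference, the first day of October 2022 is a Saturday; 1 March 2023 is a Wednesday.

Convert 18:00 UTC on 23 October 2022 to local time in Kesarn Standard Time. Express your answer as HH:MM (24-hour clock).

1 October 2022 is a Saturday, so the first Friday is October 7 and the third is October 21.
1 March 2023 is a Wednesday, so the first Sunday is March 5 and the second is March 12.
At the standard offset (UTC+07:00), 18:00 UTC + 7h = 01:00 Kesarn Standard Time standard time (rolling into the next day, 24 October 2022).
Daylight saving runs 21 October 2022 – 12 March 2023; the standard-time date in Kesarn Standard Time, 24 October 2022, is inside that window, so Kesarn Standard Time is at UTC+08:00.
18:00 UTC + 8h = 02:00 local (rolling into the next day, 24 October 2022).

02:00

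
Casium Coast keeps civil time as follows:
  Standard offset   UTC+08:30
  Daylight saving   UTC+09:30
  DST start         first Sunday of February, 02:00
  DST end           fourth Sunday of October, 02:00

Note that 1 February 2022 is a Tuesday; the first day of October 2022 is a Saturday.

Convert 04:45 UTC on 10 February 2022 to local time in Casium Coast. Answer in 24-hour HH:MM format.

14:15

1 February 2022 is a Tuesday, so the first Sunday is February 6.
1 October 2022 is a Saturday, so the first Sunday is October 2 and the fourth is October 23.
At the standard offset (UTC+08:30), 04:45 UTC + 8h30m = 13:15 Casium Coast standard time.
The standard-time date in Casium Coast, 10 February 2022, lies within the daylight-saving period (6 February – 23 October), so Casium Coast is on daylight time, UTC+09:30.
04:45 UTC + 9h30m = 14:15 local.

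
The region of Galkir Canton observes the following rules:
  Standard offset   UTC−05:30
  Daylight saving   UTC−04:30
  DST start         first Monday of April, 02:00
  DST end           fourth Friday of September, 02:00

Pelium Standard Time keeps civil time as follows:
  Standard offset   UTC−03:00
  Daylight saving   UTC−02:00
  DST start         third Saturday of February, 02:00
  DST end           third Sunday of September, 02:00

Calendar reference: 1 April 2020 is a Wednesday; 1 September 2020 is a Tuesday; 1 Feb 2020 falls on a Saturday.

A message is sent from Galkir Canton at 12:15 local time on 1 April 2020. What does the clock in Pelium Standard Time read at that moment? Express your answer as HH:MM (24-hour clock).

1 April 2020 is a Wednesday, so the first Monday is April 6.
1 September 2020 is a Tuesday, so the first Friday is September 4 and the fourth is September 25.
1 April 2020 does not fall between 6 April and 25 September, so daylight saving is not in effect and Galkir Canton is at UTC−05:30.
12:15 Galkir Canton + 5h30m = 17:45 UTC.
1 February 2020 is a Saturday, so the first Saturday is February 1 and the third is February 15.
1 September 2020 is a Tuesday, so the first Sunday is September 6 and the third is September 20.
At the standard offset (UTC−03:00), 17:45 UTC − 3h = 14:45 Pelium Standard Time standard time.
Daylight saving runs 15 February – 20 September; the standard-time date in Pelium Standard Time, 1 April 2020, is inside that window, so Pelium Standard Time is at UTC−02:00.
17:45 UTC − 2h = 15:45 Pelium Standard Time.

15:45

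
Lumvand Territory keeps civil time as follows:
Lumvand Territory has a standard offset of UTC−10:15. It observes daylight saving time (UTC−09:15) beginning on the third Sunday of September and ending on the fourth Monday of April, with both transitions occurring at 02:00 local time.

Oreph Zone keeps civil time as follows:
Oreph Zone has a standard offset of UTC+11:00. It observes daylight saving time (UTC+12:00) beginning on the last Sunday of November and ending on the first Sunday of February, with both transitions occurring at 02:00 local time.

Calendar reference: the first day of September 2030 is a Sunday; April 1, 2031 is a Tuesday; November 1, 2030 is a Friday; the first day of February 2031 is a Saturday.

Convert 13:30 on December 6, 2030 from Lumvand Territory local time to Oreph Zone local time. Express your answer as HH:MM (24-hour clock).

1 September 2030 is a Sunday, so the first Sunday is September 1 and the third is September 15.
1 April 2031 is a Tuesday, so the first Monday is April 7 and the fourth is April 28.
Daylight saving runs 15 September 2030 – 28 April 2031; December 6, 2030 is inside that window, so Lumvand Territory is at UTC−09:15.
13:30 Lumvand Territory + 9h15m = 22:45 UTC.
1 November 2030 is a Friday, so Sundays fall on 3, 10, 17, 24; the last is November 24.
1 February 2031 is a Saturday, so the first Sunday is February 2.
At the standard offset (UTC+11:00), 22:45 UTC + 11h = 09:45 Oreph Zone standard time (rolling into the next day, 7 December 2030).
Daylight saving runs 24 November 2030 – 2 February 2031; the standard-time date in Oreph Zone, December 7, 2030, is inside that window, so Oreph Zone is at UTC+12:00.
22:45 UTC + 12h = 10:45 Oreph Zone (rolling into the next day, 7 December 2030).

10:45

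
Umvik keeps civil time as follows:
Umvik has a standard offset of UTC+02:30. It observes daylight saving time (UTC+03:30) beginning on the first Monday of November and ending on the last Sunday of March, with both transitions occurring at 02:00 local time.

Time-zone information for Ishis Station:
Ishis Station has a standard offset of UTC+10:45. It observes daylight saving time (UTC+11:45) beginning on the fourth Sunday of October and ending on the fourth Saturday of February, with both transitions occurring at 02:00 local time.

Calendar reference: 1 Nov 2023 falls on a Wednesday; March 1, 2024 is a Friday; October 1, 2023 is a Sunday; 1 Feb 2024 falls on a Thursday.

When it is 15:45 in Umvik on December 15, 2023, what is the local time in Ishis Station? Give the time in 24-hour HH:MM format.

1 November 2023 is a Wednesday, so the first Monday is November 6.
1 March 2024 is a Friday, so Sundays fall on 3, 10, 17, 24, 31; the last is March 31.
December 15, 2023 lies within the daylight-saving period (6 November 2023 – 31 March 2024), so Umvik is on daylight time, UTC+03:30.
15:45 Umvik − 3h30m = 12:15 UTC.
1 October 2023 is a Sunday, so the first Sunday is October 1 and the fourth is October 22.
1 February 2024 is a Thursday, so the first Saturday is February 3 and the fourth is February 24.
At the standard offset (UTC+10:45), 12:15 UTC + 10h45m = 23:00 Ishis Station standard time.
The standard-time date in Ishis Station, December 15, 2023, falls between 22 October 2023 and 24 February 2024, so daylight saving is in effect and Ishis Station is at UTC+11:45.
12:15 UTC + 11h45m = 00:00 Ishis Station (rolling into the next day, 16 December 2023).

00:00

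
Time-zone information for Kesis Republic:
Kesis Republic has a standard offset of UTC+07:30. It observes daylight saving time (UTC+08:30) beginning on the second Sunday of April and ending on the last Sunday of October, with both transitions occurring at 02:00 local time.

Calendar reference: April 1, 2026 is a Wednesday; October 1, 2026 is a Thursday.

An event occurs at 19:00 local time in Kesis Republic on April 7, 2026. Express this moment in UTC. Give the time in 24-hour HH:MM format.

1 April 2026 is a Wednesday, so the first Sunday is April 5 and the second is April 12.
1 October 2026 is a Thursday, so Sundays fall on 4, 11, 18, 25; the last is October 25.
April 7, 2026 is outside the daylight-saving period (12 April – 25 October), so Kesis Republic is on standard time, UTC+07:30.
19:00 local − 7h30m = 11:30 UTC.

11:30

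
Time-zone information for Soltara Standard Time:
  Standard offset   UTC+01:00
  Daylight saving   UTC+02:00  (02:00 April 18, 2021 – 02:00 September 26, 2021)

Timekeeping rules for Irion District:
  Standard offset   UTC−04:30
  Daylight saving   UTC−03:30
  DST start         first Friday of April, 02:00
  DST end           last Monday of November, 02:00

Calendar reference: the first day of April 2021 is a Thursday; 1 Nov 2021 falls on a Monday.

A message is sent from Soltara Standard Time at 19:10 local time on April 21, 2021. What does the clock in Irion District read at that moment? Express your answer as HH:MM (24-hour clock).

April 21, 2021 falls between 18 April and 26 September, so daylight saving is in effect and Soltara Standard Time is at UTC+02:00.
19:10 Soltara Standard Time − 2h = 17:10 UTC.
1 April 2021 is a Thursday, so the first Friday is April 2.
1 November 2021 is a Monday, so Mondays fall on 1, 8, 15, 22, 29; the last is November 29.
At the standard offset (UTC−04:30), 17:10 UTC − 4h30m = 12:40 Irion District standard time.
The standard-time date in Irion District, April 21, 2021, falls between 2 April and 29 November, so daylight saving is in effect and Irion District is at UTC−03:30.
17:10 UTC − 3h30m = 13:40 Irion District.

13:40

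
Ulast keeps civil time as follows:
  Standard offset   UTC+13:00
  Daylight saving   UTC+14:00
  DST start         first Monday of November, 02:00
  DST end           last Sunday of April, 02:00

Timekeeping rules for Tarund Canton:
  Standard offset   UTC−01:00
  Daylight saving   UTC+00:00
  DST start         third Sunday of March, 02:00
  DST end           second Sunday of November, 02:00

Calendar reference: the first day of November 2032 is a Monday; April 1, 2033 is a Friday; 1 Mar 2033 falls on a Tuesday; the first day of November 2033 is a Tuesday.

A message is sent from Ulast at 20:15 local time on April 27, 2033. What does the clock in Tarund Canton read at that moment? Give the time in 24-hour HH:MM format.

07:15

1 November 2032 is a Monday, so the first Monday is November 1.
1 April 2033 is a Friday, so Sundays fall on 3, 10, 17, 24; the last is April 24.
Daylight saving runs 1 November 2032 – 24 April 2033; April 27, 2033 is outside that window, so Ulast is on standard time at UTC+13:00.
20:15 Ulast − 13h = 07:15 UTC.
1 March 2033 is a Tuesday, so the first Sunday is March 6 and the third is March 20.
1 November 2033 is a Tuesday, so the first Sunday is November 6 and the second is November 13.
At the standard offset (UTC−01:00), 07:15 UTC − 1h = 06:15 Tarund Canton standard time.
The standard-time date in Tarund Canton, April 27, 2033, lies within the daylight-saving period (20 March – 13 November), so Tarund Canton is on daylight time, UTC+00:00.
07:15 UTC + 0h = 07:15 Tarund Canton.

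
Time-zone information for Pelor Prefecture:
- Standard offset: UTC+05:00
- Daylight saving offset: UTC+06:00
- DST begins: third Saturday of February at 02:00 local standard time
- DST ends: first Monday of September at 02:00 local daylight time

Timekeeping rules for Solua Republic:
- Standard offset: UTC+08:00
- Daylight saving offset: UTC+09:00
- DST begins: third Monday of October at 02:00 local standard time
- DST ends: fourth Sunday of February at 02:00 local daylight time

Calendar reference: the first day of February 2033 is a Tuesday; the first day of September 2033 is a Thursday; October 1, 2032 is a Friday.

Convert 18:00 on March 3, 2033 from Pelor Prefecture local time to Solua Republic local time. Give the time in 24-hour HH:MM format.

1 February 2033 is a Tuesday, so the first Saturday is February 5 and the third is February 19.
1 September 2033 is a Thursday, so the first Monday is September 5.
Daylight saving runs 19 February – 5 September; March 3, 2033 is inside that window, so Pelor Prefecture is at UTC+06:00.
18:00 Pelor Prefecture − 6h = 12:00 UTC.
1 October 2032 is a Friday, so the first Monday is October 4 and the third is October 18.
1 February 2033 is a Tuesday, so the first Sunday is February 6 and the fourth is February 27.
At the standard offset (UTC+08:00), 12:00 UTC + 8h = 20:00 Solua Republic standard time.
The standard-time date in Solua Republic, March 3, 2033, is outside the daylight-saving period (18 October 2032 – 27 February 2033), so Solua Republic is on standard time, UTC+08:00.
12:00 UTC + 8h = 20:00 Solua Republic.

20:00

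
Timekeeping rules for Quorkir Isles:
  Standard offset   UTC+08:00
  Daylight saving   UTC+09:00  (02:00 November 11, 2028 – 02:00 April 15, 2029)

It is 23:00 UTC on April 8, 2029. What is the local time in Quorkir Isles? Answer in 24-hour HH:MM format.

At the standard offset (UTC+08:00), 23:00 UTC + 8h = 07:00 Quorkir Isles standard time (rolling into the next day, 9 April 2029).
Daylight saving runs 11 November 2028 – 15 April 2029; the standard-time date in Quorkir Isles, April 9, 2029, is inside that window, so Quorkir Isles is at UTC+09:00.
23:00 UTC + 9h = 08:00 local (rolling into the next day, 9 April 2029).

08:00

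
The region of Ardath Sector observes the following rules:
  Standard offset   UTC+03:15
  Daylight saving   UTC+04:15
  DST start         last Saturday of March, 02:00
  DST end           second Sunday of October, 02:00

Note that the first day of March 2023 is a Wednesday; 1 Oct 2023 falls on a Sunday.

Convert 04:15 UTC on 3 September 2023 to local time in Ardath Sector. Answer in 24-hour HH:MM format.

08:30

1 March 2023 is a Wednesday, so Saturdays fall on 4, 11, 18, 25; the last is March 25.
1 October 2023 is a Sunday, so the first Sunday is October 1 and the second is October 8.
At the standard offset (UTC+03:15), 04:15 UTC + 3h15m = 07:30 Ardath Sector standard time.
Daylight saving runs 25 March – 8 October; the standard-time date in Ardath Sector, 3 September 2023, is inside that window, so Ardath Sector is at UTC+04:15.
04:15 UTC + 4h15m = 08:30 local.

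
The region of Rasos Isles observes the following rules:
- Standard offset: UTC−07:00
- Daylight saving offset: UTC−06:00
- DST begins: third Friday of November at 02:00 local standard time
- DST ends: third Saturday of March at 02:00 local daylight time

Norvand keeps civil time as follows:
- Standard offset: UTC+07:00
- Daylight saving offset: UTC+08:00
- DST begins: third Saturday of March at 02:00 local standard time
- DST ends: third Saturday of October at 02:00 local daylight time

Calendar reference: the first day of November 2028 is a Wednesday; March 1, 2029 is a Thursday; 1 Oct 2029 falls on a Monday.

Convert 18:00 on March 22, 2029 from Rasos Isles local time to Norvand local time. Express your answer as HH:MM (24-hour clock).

1 November 2028 is a Wednesday, so the first Friday is November 3 and the third is November 17.
1 March 2029 is a Thursday, so the first Saturday is March 3 and the third is March 17.
Daylight saving runs 17 November 2028 – 17 March 2029; March 22, 2029 is outside that window, so Rasos Isles is on standard time at UTC−07:00.
18:00 Rasos Isles + 7h = 01:00 UTC (rolling into the next day, 23 March 2029).
1 March 2029 is a Thursday, so the first Saturday is March 3 and the third is March 17.
1 October 2029 is a Monday, so the first Saturday is October 6 and the third is October 20.
At the standard offset (UTC+07:00), 01:00 UTC + 7h = 08:00 Norvand standard time.
The standard-time date in Norvand, March 23, 2029, falls between 17 March and 20 October, so daylight saving is in effect and Norvand is at UTC+08:00.
01:00 UTC + 8h = 09:00 Norvand.

09:00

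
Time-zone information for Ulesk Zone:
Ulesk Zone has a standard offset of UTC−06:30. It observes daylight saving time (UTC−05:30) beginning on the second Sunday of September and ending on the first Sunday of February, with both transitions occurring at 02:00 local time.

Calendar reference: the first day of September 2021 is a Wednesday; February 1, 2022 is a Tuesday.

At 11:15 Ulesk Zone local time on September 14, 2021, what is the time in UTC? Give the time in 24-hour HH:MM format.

16:45

1 September 2021 is a Wednesday, so the first Sunday is September 5 and the second is September 12.
1 February 2022 is a Tuesday, so the first Sunday is February 6.
September 14, 2021 falls between 12 September 2021 and 6 February 2022, so daylight saving is in effect and Ulesk Zone is at UTC−05:30.
11:15 local + 5h30m = 16:45 UTC.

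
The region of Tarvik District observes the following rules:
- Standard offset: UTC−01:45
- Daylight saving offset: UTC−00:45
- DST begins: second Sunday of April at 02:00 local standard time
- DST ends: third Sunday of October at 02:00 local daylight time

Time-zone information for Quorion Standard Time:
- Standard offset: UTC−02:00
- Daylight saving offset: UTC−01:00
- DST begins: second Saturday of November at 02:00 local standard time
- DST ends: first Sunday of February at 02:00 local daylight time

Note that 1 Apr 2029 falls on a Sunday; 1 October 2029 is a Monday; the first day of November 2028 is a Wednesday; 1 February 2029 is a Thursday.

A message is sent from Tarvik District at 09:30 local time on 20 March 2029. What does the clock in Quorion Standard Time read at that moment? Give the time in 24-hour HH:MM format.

09:15

1 April 2029 is a Sunday, so the first Sunday is April 1 and the second is April 8.
1 October 2029 is a Monday, so the first Sunday is October 7 and the third is October 21.
20 March 2029 does not fall between 8 April and 21 October, so daylight saving is not in effect and Tarvik District is at UTC−01:45.
09:30 Tarvik District + 1h45m = 11:15 UTC.
1 November 2028 is a Wednesday, so the first Saturday is November 4 and the second is November 11.
1 February 2029 is a Thursday, so the first Sunday is February 4.
At the standard offset (UTC−02:00), 11:15 UTC − 2h = 09:15 Quorion Standard Time standard time.
The standard-time date in Quorion Standard Time, 20 March 2029, is outside the daylight-saving period (11 November 2028 – 4 February 2029), so Quorion Standard Time is on standard time, UTC−02:00.
11:15 UTC − 2h = 09:15 Quorion Standard Time.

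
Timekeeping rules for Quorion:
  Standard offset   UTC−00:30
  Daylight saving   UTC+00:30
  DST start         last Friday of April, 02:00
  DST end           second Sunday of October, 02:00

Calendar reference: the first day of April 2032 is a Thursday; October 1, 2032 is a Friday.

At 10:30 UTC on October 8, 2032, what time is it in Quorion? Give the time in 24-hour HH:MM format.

1 April 2032 is a Thursday, so Fridays fall on 2, 9, 16, 23, 30; the last is April 30.
1 October 2032 is a Friday, so the first Sunday is October 3 and the second is October 10.
At the standard offset (UTC−00:30), 10:30 UTC − 0h30m = 10:00 Quorion standard time.
The standard-time date in Quorion, October 8, 2032, falls between 30 April and 10 October, so daylight saving is in effect and Quorion is at UTC+00:30.
10:30 UTC + 0h30m = 11:00 local.

11:00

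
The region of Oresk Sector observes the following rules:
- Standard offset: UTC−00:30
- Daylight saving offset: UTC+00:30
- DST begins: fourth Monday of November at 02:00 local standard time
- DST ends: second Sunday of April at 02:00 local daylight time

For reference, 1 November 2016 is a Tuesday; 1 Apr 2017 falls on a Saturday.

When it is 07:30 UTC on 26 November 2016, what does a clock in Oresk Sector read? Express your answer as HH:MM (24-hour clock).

1 November 2016 is a Tuesday, so the first Monday is November 7 and the fourth is November 28.
1 April 2017 is a Saturday, so the first Sunday is April 2 and the second is April 9.
At the standard offset (UTC−00:30), 07:30 UTC − 0h30m = 07:00 Oresk Sector standard time.
The standard-time date in Oresk Sector, 26 November 2016, is outside the daylight-saving period (28 November 2016 – 9 April 2017), so Oresk Sector is on standard time, UTC−00:30.
07:30 UTC − 0h30m = 07:00 local.

07:00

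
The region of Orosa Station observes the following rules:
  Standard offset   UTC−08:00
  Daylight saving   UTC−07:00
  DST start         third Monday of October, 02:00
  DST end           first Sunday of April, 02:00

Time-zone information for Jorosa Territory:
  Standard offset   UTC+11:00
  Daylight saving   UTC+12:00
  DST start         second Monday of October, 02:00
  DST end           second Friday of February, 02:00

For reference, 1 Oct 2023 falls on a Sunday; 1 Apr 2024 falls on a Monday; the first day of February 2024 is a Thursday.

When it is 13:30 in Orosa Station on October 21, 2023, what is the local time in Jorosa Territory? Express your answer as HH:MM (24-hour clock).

08:30

1 October 2023 is a Sunday, so the first Monday is October 2 and the third is October 16.
1 April 2024 is a Monday, so the first Sunday is April 7.
October 21, 2023 falls between 16 October 2023 and 7 April 2024, so daylight saving is in effect and Orosa Station is at UTC−07:00.
13:30 Orosa Station + 7h = 20:30 UTC.
1 October 2023 is a Sunday, so the first Monday is October 2 and the second is October 9.
1 February 2024 is a Thursday, so the first Friday is February 2 and the second is February 9.
At the standard offset (UTC+11:00), 20:30 UTC + 11h = 07:30 Jorosa Territory standard time (rolling into the next day, 22 October 2023).
Daylight saving runs 9 October 2023 – 9 February 2024; the standard-time date in Jorosa Territory, October 22, 2023, is inside that window, so Jorosa Territory is at UTC+12:00.
20:30 UTC + 12h = 08:30 Jorosa Territory (rolling into the next day, 22 October 2023).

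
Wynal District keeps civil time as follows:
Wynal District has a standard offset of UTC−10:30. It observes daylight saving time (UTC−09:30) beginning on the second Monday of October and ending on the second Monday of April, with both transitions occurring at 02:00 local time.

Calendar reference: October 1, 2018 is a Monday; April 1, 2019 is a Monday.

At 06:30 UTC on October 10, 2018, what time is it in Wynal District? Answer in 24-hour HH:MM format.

21:00

1 October 2018 is a Monday, so the first Monday is October 1 and the second is October 8.
1 April 2019 is a Monday, so the first Monday is April 1 and the second is April 8.
At the standard offset (UTC−10:30), 06:30 UTC − 10h30m = 20:00 Wynal District standard time (rolling into the previous day, 9 October 2018).
Daylight saving runs 8 October 2018 – 8 April 2019; the standard-time date in Wynal District, October 9, 2018, is inside that window, so Wynal District is at UTC−09:30.
06:30 UTC − 9h30m = 21:00 local (rolling into the previous day, 9 October 2018).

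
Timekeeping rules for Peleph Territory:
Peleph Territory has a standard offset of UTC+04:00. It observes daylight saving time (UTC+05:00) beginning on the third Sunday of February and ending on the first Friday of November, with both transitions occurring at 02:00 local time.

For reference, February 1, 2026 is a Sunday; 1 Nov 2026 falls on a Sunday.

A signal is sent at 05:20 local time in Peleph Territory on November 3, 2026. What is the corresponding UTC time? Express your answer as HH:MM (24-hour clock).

00:20

1 February 2026 is a Sunday, so the first Sunday is February 1 and the third is February 15.
1 November 2026 is a Sunday, so the first Friday is November 6.
November 3, 2026 lies within the daylight-saving period (15 February – 6 November), so Peleph Territory is on daylight time, UTC+05:00.
05:20 local − 5h = 00:20 UTC.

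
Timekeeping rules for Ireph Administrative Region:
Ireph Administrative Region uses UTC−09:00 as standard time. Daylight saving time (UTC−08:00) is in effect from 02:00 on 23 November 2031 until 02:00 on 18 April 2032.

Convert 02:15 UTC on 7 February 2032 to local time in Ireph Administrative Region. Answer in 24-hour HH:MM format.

18:15

At the standard offset (UTC−09:00), 02:15 UTC − 9h = 17:15 Ireph Administrative Region standard time (rolling into the previous day, 6 February 2032).
Daylight saving runs 23 November 2031 – 18 April 2032; the standard-time date in Ireph Administrative Region, 6 February 2032, is inside that window, so Ireph Administrative Region is at UTC−08:00.
02:15 UTC − 8h = 18:15 local (rolling into the previous day, 6 February 2032).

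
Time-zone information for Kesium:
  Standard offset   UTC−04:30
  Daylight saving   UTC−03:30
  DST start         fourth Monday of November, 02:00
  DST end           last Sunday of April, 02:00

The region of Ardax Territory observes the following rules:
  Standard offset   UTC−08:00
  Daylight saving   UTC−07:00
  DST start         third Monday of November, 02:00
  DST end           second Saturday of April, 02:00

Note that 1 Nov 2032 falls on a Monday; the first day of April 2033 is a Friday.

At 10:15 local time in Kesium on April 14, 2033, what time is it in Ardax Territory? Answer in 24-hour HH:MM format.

1 November 2032 is a Monday, so the first Monday is November 1 and the fourth is November 22.
1 April 2033 is a Friday, so Sundays fall on 3, 10, 17, 24; the last is April 24.
April 14, 2033 lies within the daylight-saving period (22 November 2032 – 24 April 2033), so Kesium is on daylight time, UTC−03:30.
10:15 Kesium + 3h30m = 13:45 UTC.
1 November 2032 is a Monday, so the first Monday is November 1 and the third is November 15.
1 April 2033 is a Friday, so the first Saturday is April 2 and the second is April 9.
At the standard offset (UTC−08:00), 13:45 UTC − 8h = 05:45 Ardax Territory standard time.
The standard-time date in Ardax Territory, April 14, 2033, does not fall between 15 November 2032 and 9 April 2033, so daylight saving is not in effect and Ardax Territory is at UTC−08:00.
13:45 UTC − 8h = 05:45 Ardax Territory.

05:45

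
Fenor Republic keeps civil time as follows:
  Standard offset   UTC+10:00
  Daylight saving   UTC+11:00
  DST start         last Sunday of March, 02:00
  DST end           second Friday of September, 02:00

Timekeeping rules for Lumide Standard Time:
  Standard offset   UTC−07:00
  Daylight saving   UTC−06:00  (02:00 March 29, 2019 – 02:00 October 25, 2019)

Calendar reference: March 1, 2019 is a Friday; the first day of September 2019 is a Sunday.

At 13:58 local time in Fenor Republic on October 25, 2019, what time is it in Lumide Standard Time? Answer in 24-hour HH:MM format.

21:58

1 March 2019 is a Friday, so Sundays fall on 3, 10, 17, 24, 31; the last is March 31.
1 September 2019 is a Sunday, so the first Friday is September 6 and the second is September 13.
October 25, 2019 does not fall between 31 March and 13 September, so daylight saving is not in effect and Fenor Republic is at UTC+10:00.
13:58 Fenor Republic − 10h = 03:58 UTC.
At the standard offset (UTC−07:00), 03:58 UTC − 7h = 20:58 Lumide Standard Time standard time (rolling into the previous day, 24 October 2019).
The standard-time date in Lumide Standard Time, October 24, 2019, lies within the daylight-saving period (29 March – 25 October), so Lumide Standard Time is on daylight time, UTC−06:00.
03:58 UTC − 6h = 21:58 Lumide Standard Time (rolling into the previous day, 24 October 2019).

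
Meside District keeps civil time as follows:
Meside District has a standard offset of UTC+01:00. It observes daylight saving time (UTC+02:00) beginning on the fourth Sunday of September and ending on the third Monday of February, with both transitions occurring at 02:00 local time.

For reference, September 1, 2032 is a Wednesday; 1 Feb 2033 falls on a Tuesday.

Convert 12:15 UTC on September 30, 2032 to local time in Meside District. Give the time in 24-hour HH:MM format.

14:15

1 September 2032 is a Wednesday, so the first Sunday is September 5 and the fourth is September 26.
1 February 2033 is a Tuesday, so the first Monday is February 7 and the third is February 21.
At the standard offset (UTC+01:00), 12:15 UTC + 1h = 13:15 Meside District standard time.
The standard-time date in Meside District, September 30, 2032, falls between 26 September 2032 and 21 February 2033, so daylight saving is in effect and Meside District is at UTC+02:00.
12:15 UTC + 2h = 14:15 local.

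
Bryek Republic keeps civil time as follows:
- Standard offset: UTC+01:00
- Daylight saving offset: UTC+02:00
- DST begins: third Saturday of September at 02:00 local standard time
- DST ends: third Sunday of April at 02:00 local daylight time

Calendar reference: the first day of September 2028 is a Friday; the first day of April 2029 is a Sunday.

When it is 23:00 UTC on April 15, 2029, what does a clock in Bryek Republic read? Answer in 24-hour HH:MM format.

1 September 2028 is a Friday, so the first Saturday is September 2 and the third is September 16.
1 April 2029 is a Sunday, so the first Sunday is April 1 and the third is April 15.
At the standard offset (UTC+01:00), 23:00 UTC + 1h = 00:00 Bryek Republic standard time (rolling into the next day, 16 April 2029).
The standard-time date in Bryek Republic, April 16, 2029, does not fall between 16 September 2028 and 15 April 2029, so daylight saving is not in effect and Bryek Republic is at UTC+01:00.
23:00 UTC + 1h = 00:00 local (rolling into the next day, 16 April 2029).

00:00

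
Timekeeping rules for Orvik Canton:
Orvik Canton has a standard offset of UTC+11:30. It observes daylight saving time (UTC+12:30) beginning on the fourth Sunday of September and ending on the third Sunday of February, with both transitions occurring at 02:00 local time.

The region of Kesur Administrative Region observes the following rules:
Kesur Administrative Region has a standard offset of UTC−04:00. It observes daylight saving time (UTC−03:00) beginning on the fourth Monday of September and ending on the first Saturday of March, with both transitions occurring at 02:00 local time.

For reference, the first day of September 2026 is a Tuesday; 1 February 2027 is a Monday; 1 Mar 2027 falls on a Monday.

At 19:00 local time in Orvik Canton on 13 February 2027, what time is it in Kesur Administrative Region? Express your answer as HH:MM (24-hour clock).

1 September 2026 is a Tuesday, so the first Sunday is September 6 and the fourth is September 27.
1 February 2027 is a Monday, so the first Sunday is February 7 and the third is February 21.
13 February 2027 falls between 27 September 2026 and 21 February 2027, so daylight saving is in effect and Orvik Canton is at UTC+12:30.
19:00 Orvik Canton − 12h30m = 06:30 UTC.
1 September 2026 is a Tuesday, so the first Monday is September 7 and the fourth is September 28.
1 March 2027 is a Monday, so the first Saturday is March 6.
At the standard offset (UTC−04:00), 06:30 UTC − 4h = 02:30 Kesur Administrative Region standard time.
The standard-time date in Kesur Administrative Region, 13 February 2027, lies within the daylight-saving period (28 September 2026 – 6 March 2027), so Kesur Administrative Region is on daylight time, UTC−03:00.
06:30 UTC − 3h = 03:30 Kesur Administrative Region.

03:30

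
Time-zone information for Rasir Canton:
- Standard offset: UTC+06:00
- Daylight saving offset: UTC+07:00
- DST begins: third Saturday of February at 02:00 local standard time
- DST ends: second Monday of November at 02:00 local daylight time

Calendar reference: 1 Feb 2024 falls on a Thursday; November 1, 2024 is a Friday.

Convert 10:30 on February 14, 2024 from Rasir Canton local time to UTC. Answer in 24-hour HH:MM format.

1 February 2024 is a Thursday, so the first Saturday is February 3 and the third is February 17.
1 November 2024 is a Friday, so the first Monday is November 4 and the second is November 11.
February 14, 2024 is outside the daylight-saving period (17 February – 11 November), so Rasir Canton is on standard time, UTC+06:00.
10:30 local − 6h = 04:30 UTC.

04:30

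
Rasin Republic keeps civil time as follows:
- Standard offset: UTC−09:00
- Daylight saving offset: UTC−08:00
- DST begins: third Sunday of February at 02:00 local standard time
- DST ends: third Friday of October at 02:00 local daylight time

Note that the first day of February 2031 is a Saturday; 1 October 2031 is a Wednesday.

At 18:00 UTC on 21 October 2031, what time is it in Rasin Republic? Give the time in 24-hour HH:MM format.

1 February 2031 is a Saturday, so the first Sunday is February 2 and the third is February 16.
1 October 2031 is a Wednesday, so the first Friday is October 3 and the third is October 17.
At the standard offset (UTC−09:00), 18:00 UTC − 9h = 09:00 Rasin Republic standard time.
The standard-time date in Rasin Republic, 21 October 2031, is outside the daylight-saving period (16 February – 17 October), so Rasin Republic is on standard time, UTC−09:00.
18:00 UTC − 9h = 09:00 local.

09:00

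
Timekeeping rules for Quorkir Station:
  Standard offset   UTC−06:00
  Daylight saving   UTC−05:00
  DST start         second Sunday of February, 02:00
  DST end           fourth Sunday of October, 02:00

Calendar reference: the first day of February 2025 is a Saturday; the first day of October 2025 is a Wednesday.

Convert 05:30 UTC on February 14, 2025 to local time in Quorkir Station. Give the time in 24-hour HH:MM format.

00:30

1 February 2025 is a Saturday, so the first Sunday is February 2 and the second is February 9.
1 October 2025 is a Wednesday, so the first Sunday is October 5 and the fourth is October 26.
At the standard offset (UTC−06:00), 05:30 UTC − 6h = 23:30 Quorkir Station standard time (rolling into the previous day, 13 February 2025).
Daylight saving runs 9 February – 26 October; the standard-time date in Quorkir Station, February 13, 2025, is inside that window, so Quorkir Station is at UTC−05:00.
05:30 UTC − 5h = 00:30 local.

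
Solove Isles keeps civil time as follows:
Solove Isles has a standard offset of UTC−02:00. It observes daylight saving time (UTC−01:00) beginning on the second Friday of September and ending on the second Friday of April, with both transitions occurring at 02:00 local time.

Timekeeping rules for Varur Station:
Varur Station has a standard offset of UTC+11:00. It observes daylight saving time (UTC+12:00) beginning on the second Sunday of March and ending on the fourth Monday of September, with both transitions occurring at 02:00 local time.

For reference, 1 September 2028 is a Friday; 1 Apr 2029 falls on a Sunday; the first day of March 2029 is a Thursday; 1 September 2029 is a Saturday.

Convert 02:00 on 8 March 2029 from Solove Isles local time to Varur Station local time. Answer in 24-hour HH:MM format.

14:00

1 September 2028 is a Friday, so the first Friday is September 1 and the second is September 8.
1 April 2029 is a Sunday, so the first Friday is April 6 and the second is April 13.
8 March 2029 falls between 8 September 2028 and 13 April 2029, so daylight saving is in effect and Solove Isles is at UTC−01:00.
02:00 Solove Isles + 1h = 03:00 UTC.
1 March 2029 is a Thursday, so the first Sunday is March 4 and the second is March 11.
1 September 2029 is a Saturday, so the first Monday is September 3 and the fourth is September 24.
At the standard offset (UTC+11:00), 03:00 UTC + 11h = 14:00 Varur Station standard time.
Daylight saving runs 11 March – 24 September; the standard-time date in Varur Station, 8 March 2029, is outside that window, so Varur Station is on standard time at UTC+11:00.
03:00 UTC + 11h = 14:00 Varur Station.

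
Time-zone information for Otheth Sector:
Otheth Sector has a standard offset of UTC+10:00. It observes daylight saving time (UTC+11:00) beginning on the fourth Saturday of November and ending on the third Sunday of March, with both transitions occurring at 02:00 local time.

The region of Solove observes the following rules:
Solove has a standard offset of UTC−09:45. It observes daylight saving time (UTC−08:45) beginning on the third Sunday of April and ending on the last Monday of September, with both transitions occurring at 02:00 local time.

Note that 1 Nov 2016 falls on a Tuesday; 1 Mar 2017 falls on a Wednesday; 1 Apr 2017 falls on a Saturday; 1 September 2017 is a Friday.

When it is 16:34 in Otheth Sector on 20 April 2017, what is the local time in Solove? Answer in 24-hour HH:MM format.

1 November 2016 is a Tuesday, so the first Saturday is November 5 and the fourth is November 26.
1 March 2017 is a Wednesday, so the first Sunday is March 5 and the third is March 19.
Daylight saving runs 26 November 2016 – 19 March 2017; 20 April 2017 is outside that window, so Otheth Sector is on standard time at UTC+10:00.
16:34 Otheth Sector − 10h = 06:34 UTC.
1 April 2017 is a Saturday, so the first Sunday is April 2 and the third is April 16.
1 September 2017 is a Friday, so Mondays fall on 4, 11, 18, 25; the last is September 25.
At the standard offset (UTC−09:45), 06:34 UTC − 9h45m = 20:49 Solove standard time (rolling into the previous day, 19 April 2017).
The standard-time date in Solove, 19 April 2017, lies within the daylight-saving period (16 April – 25 September), so Solove is on daylight time, UTC−08:45.
06:34 UTC − 8h45m = 21:49 Solove (rolling into the previous day, 19 April 2017).

21:49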